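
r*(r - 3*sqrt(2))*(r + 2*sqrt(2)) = r^3 - sqrt(2)*r^2 - 12*r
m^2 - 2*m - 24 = (m - 6)*(m + 4)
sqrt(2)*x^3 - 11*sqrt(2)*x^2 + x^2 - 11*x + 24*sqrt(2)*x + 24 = (x - 8)*(x - 3)*(sqrt(2)*x + 1)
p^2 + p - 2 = (p - 1)*(p + 2)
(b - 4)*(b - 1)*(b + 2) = b^3 - 3*b^2 - 6*b + 8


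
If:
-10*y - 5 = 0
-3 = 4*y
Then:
No Solution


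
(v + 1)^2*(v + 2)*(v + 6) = v^4 + 10*v^3 + 29*v^2 + 32*v + 12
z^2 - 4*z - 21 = (z - 7)*(z + 3)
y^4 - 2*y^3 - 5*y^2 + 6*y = y*(y - 3)*(y - 1)*(y + 2)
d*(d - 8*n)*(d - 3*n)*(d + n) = d^4 - 10*d^3*n + 13*d^2*n^2 + 24*d*n^3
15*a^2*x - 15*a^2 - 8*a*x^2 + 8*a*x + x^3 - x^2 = (-5*a + x)*(-3*a + x)*(x - 1)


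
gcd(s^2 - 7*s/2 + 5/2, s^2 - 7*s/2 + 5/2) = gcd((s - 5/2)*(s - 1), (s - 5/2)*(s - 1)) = s^2 - 7*s/2 + 5/2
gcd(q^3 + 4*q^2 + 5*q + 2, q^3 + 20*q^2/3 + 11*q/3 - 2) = q + 1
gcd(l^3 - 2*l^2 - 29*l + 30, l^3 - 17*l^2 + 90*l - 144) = l - 6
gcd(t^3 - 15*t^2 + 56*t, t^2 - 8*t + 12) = 1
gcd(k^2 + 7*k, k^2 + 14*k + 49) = k + 7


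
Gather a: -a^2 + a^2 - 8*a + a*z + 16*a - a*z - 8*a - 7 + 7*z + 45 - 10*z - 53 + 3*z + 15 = 0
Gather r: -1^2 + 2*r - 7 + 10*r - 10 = 12*r - 18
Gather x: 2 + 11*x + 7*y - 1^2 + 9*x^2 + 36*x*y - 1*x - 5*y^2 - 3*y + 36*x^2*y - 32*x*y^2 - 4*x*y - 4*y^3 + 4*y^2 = x^2*(36*y + 9) + x*(-32*y^2 + 32*y + 10) - 4*y^3 - y^2 + 4*y + 1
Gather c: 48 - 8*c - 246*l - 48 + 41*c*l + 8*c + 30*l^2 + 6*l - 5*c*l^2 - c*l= c*(-5*l^2 + 40*l) + 30*l^2 - 240*l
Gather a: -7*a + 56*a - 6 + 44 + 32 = 49*a + 70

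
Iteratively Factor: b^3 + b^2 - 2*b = (b - 1)*(b^2 + 2*b) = (b - 1)*(b + 2)*(b)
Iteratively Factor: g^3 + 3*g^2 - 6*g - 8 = (g + 4)*(g^2 - g - 2) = (g + 1)*(g + 4)*(g - 2)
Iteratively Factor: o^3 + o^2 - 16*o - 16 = (o + 4)*(o^2 - 3*o - 4) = (o - 4)*(o + 4)*(o + 1)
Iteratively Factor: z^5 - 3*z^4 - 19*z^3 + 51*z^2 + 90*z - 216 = (z + 3)*(z^4 - 6*z^3 - z^2 + 54*z - 72) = (z - 2)*(z + 3)*(z^3 - 4*z^2 - 9*z + 36) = (z - 4)*(z - 2)*(z + 3)*(z^2 - 9) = (z - 4)*(z - 2)*(z + 3)^2*(z - 3)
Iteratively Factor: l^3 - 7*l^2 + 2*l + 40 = (l + 2)*(l^2 - 9*l + 20) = (l - 4)*(l + 2)*(l - 5)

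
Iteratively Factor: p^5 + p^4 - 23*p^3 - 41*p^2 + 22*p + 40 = (p - 1)*(p^4 + 2*p^3 - 21*p^2 - 62*p - 40) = (p - 1)*(p + 4)*(p^3 - 2*p^2 - 13*p - 10) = (p - 1)*(p + 1)*(p + 4)*(p^2 - 3*p - 10) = (p - 5)*(p - 1)*(p + 1)*(p + 4)*(p + 2)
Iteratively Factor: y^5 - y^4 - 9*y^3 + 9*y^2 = (y)*(y^4 - y^3 - 9*y^2 + 9*y) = y*(y - 3)*(y^3 + 2*y^2 - 3*y) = y*(y - 3)*(y + 3)*(y^2 - y) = y*(y - 3)*(y - 1)*(y + 3)*(y)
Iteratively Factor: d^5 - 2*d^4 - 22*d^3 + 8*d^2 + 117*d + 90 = (d + 1)*(d^4 - 3*d^3 - 19*d^2 + 27*d + 90) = (d + 1)*(d + 3)*(d^3 - 6*d^2 - d + 30) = (d - 5)*(d + 1)*(d + 3)*(d^2 - d - 6) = (d - 5)*(d + 1)*(d + 2)*(d + 3)*(d - 3)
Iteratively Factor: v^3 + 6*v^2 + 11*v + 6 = (v + 3)*(v^2 + 3*v + 2) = (v + 2)*(v + 3)*(v + 1)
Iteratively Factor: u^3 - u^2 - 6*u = (u)*(u^2 - u - 6) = u*(u - 3)*(u + 2)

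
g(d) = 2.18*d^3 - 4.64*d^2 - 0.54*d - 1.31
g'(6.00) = 179.22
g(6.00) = 299.29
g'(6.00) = 179.22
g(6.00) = 299.29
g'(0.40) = -3.21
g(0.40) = -2.13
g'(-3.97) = 139.38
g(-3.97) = -208.70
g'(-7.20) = 405.31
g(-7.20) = -1051.64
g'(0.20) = -2.13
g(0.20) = -1.59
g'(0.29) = -2.68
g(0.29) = -1.80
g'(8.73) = 416.88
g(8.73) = 1090.79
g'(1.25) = -1.92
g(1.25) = -4.98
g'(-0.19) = 1.46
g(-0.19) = -1.39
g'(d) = 6.54*d^2 - 9.28*d - 0.54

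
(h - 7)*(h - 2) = h^2 - 9*h + 14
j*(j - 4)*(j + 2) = j^3 - 2*j^2 - 8*j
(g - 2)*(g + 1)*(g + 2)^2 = g^4 + 3*g^3 - 2*g^2 - 12*g - 8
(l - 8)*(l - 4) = l^2 - 12*l + 32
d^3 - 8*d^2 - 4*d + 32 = (d - 8)*(d - 2)*(d + 2)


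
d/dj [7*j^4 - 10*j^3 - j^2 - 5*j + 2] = 28*j^3 - 30*j^2 - 2*j - 5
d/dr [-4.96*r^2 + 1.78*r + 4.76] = 1.78 - 9.92*r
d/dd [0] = 0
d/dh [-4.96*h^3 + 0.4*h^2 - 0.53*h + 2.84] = -14.88*h^2 + 0.8*h - 0.53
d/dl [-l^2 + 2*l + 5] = 2 - 2*l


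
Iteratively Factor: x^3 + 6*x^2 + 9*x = (x)*(x^2 + 6*x + 9) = x*(x + 3)*(x + 3)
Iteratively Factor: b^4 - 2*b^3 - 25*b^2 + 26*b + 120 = (b + 4)*(b^3 - 6*b^2 - b + 30) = (b - 5)*(b + 4)*(b^2 - b - 6) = (b - 5)*(b + 2)*(b + 4)*(b - 3)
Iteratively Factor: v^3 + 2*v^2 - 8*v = (v)*(v^2 + 2*v - 8) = v*(v + 4)*(v - 2)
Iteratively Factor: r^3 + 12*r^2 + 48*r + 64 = (r + 4)*(r^2 + 8*r + 16) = (r + 4)^2*(r + 4)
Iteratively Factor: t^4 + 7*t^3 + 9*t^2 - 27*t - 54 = (t + 3)*(t^3 + 4*t^2 - 3*t - 18) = (t - 2)*(t + 3)*(t^2 + 6*t + 9) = (t - 2)*(t + 3)^2*(t + 3)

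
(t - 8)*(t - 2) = t^2 - 10*t + 16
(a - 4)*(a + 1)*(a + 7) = a^3 + 4*a^2 - 25*a - 28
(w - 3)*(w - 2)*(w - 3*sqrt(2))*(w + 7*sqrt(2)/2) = w^4 - 5*w^3 + sqrt(2)*w^3/2 - 15*w^2 - 5*sqrt(2)*w^2/2 + 3*sqrt(2)*w + 105*w - 126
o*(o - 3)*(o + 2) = o^3 - o^2 - 6*o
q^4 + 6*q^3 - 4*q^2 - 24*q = q*(q - 2)*(q + 2)*(q + 6)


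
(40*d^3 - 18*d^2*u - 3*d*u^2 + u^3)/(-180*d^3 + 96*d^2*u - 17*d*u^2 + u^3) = (-8*d^2 + 2*d*u + u^2)/(36*d^2 - 12*d*u + u^2)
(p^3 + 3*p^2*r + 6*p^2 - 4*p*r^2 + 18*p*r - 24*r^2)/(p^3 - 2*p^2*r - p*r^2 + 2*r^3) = (p^2 + 4*p*r + 6*p + 24*r)/(p^2 - p*r - 2*r^2)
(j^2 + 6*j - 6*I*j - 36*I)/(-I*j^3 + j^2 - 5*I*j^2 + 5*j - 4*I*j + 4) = (I*j^2 + 6*j*(1 + I) + 36)/(j^3 + j^2*(5 + I) + j*(4 + 5*I) + 4*I)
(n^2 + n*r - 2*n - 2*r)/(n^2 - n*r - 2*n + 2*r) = (-n - r)/(-n + r)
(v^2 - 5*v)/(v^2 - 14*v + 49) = v*(v - 5)/(v^2 - 14*v + 49)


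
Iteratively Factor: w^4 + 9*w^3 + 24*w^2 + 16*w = (w + 4)*(w^3 + 5*w^2 + 4*w) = w*(w + 4)*(w^2 + 5*w + 4) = w*(w + 1)*(w + 4)*(w + 4)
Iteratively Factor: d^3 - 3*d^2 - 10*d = (d)*(d^2 - 3*d - 10) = d*(d + 2)*(d - 5)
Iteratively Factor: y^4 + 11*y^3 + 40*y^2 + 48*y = (y + 4)*(y^3 + 7*y^2 + 12*y) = (y + 3)*(y + 4)*(y^2 + 4*y) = y*(y + 3)*(y + 4)*(y + 4)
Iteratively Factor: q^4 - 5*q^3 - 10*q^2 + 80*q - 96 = (q - 2)*(q^3 - 3*q^2 - 16*q + 48) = (q - 3)*(q - 2)*(q^2 - 16) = (q - 4)*(q - 3)*(q - 2)*(q + 4)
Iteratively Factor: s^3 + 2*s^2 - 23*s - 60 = (s + 4)*(s^2 - 2*s - 15) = (s + 3)*(s + 4)*(s - 5)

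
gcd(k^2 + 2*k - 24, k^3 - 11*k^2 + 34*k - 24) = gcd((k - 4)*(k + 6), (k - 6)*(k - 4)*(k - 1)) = k - 4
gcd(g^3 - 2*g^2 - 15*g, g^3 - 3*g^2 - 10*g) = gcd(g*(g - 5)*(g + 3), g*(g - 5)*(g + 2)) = g^2 - 5*g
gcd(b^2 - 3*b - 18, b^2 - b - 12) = b + 3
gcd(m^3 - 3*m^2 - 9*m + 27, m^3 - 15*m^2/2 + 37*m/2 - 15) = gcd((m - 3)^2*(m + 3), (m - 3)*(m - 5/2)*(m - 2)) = m - 3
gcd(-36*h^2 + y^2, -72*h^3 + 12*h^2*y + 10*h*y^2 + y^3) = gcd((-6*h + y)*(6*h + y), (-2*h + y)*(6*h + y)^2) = 6*h + y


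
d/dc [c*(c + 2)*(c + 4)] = 3*c^2 + 12*c + 8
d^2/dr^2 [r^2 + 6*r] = 2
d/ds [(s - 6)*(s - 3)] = 2*s - 9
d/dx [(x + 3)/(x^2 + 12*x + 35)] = (x^2 + 12*x - 2*(x + 3)*(x + 6) + 35)/(x^2 + 12*x + 35)^2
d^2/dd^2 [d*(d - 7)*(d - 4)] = 6*d - 22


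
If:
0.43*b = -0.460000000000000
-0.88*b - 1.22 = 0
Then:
No Solution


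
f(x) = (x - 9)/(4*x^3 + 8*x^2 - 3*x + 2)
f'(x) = (x - 9)*(-12*x^2 - 16*x + 3)/(4*x^3 + 8*x^2 - 3*x + 2)^2 + 1/(4*x^3 + 8*x^2 - 3*x + 2) = (4*x^3 + 8*x^2 - 3*x - (x - 9)*(12*x^2 + 16*x - 3) + 2)/(4*x^3 + 8*x^2 - 3*x + 2)^2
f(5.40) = -0.00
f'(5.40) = 0.00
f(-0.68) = -1.49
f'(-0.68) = -1.77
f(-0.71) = -1.44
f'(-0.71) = -1.63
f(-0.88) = -1.22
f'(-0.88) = -1.05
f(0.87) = -1.01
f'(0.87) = 2.62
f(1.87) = -0.14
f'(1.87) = 0.21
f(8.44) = -0.00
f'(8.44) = 0.00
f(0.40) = -3.68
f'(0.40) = 8.81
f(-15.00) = 0.00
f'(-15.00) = 0.00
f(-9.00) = 0.01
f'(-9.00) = 0.00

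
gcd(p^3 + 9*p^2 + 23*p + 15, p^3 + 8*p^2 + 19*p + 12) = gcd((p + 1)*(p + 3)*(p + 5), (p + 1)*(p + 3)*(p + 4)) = p^2 + 4*p + 3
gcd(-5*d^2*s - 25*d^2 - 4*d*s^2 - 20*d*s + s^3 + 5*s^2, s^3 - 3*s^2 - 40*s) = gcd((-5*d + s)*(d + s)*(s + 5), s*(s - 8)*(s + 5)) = s + 5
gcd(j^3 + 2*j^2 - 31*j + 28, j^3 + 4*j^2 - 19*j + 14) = j^2 + 6*j - 7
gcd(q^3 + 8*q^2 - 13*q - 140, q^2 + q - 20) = q^2 + q - 20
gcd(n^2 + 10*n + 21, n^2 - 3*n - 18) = n + 3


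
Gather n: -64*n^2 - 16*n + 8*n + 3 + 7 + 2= -64*n^2 - 8*n + 12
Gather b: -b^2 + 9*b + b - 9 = -b^2 + 10*b - 9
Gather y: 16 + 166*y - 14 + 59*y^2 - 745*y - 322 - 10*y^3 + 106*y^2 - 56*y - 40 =-10*y^3 + 165*y^2 - 635*y - 360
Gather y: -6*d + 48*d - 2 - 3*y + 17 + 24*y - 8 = 42*d + 21*y + 7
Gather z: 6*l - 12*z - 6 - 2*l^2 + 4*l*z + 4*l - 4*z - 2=-2*l^2 + 10*l + z*(4*l - 16) - 8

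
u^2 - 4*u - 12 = (u - 6)*(u + 2)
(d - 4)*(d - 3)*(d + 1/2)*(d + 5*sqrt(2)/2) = d^4 - 13*d^3/2 + 5*sqrt(2)*d^3/2 - 65*sqrt(2)*d^2/4 + 17*d^2/2 + 6*d + 85*sqrt(2)*d/4 + 15*sqrt(2)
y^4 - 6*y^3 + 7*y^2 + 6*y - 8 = (y - 4)*(y - 2)*(y - 1)*(y + 1)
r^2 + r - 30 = (r - 5)*(r + 6)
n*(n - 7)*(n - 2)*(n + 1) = n^4 - 8*n^3 + 5*n^2 + 14*n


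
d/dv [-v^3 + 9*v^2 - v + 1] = -3*v^2 + 18*v - 1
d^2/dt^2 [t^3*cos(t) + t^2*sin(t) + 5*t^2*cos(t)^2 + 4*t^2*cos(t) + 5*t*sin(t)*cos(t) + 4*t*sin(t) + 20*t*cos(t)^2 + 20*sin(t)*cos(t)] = -t^3*cos(t) - 7*t^2*sin(t) - 4*t^2*cos(t) - 10*t^2*cos(2*t) - 20*t*sin(t) - 30*t*sin(2*t) + 10*t*cos(t) - 40*t*cos(2*t) + 2*sin(t) - 80*sin(2*t) + 16*cos(t) + 15*cos(2*t) + 5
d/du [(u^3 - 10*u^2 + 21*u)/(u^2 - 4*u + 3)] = (u^2 - 2*u + 7)/(u^2 - 2*u + 1)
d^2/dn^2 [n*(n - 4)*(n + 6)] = 6*n + 4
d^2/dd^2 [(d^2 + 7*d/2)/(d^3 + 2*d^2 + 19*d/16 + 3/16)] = 16*(512*d^6 + 5376*d^5 + 8928*d^4 + 3152*d^3 - 2592*d^2 - 2016*d - 381)/(4096*d^9 + 24576*d^8 + 63744*d^7 + 93440*d^6 + 84912*d^5 + 49344*d^4 + 18235*d^3 + 4113*d^2 + 513*d + 27)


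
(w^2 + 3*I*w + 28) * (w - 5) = w^3 - 5*w^2 + 3*I*w^2 + 28*w - 15*I*w - 140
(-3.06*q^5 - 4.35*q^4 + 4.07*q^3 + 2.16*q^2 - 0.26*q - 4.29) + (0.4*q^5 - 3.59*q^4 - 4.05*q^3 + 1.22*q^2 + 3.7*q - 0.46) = -2.66*q^5 - 7.94*q^4 + 0.0200000000000005*q^3 + 3.38*q^2 + 3.44*q - 4.75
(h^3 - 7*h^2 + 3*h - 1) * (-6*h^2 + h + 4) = -6*h^5 + 43*h^4 - 21*h^3 - 19*h^2 + 11*h - 4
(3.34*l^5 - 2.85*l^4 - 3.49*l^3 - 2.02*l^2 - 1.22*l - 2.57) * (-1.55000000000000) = -5.177*l^5 + 4.4175*l^4 + 5.4095*l^3 + 3.131*l^2 + 1.891*l + 3.9835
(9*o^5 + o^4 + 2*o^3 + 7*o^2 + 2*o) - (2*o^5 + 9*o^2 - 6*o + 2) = 7*o^5 + o^4 + 2*o^3 - 2*o^2 + 8*o - 2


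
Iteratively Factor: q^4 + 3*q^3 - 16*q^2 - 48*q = (q - 4)*(q^3 + 7*q^2 + 12*q) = q*(q - 4)*(q^2 + 7*q + 12) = q*(q - 4)*(q + 4)*(q + 3)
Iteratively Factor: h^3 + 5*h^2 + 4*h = (h + 4)*(h^2 + h) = h*(h + 4)*(h + 1)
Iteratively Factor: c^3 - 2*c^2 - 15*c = (c + 3)*(c^2 - 5*c) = (c - 5)*(c + 3)*(c)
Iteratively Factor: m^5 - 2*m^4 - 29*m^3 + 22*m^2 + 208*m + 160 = (m + 4)*(m^4 - 6*m^3 - 5*m^2 + 42*m + 40) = (m + 1)*(m + 4)*(m^3 - 7*m^2 + 2*m + 40) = (m - 4)*(m + 1)*(m + 4)*(m^2 - 3*m - 10) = (m - 4)*(m + 1)*(m + 2)*(m + 4)*(m - 5)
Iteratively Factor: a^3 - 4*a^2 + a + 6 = (a + 1)*(a^2 - 5*a + 6) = (a - 2)*(a + 1)*(a - 3)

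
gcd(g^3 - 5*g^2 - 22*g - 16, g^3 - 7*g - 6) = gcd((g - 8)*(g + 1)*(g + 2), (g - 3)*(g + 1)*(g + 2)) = g^2 + 3*g + 2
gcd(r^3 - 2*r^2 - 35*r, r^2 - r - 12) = 1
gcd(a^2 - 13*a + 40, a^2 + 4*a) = 1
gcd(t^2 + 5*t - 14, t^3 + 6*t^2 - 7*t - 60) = 1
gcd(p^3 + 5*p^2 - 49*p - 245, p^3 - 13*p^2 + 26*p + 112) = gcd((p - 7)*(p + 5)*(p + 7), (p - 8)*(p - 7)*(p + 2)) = p - 7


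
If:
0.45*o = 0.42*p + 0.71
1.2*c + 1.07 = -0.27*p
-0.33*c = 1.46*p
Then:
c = -0.94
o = 1.78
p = 0.21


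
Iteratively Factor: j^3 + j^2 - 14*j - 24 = (j - 4)*(j^2 + 5*j + 6) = (j - 4)*(j + 2)*(j + 3)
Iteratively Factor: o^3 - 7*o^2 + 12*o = (o)*(o^2 - 7*o + 12) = o*(o - 3)*(o - 4)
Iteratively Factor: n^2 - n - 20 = (n - 5)*(n + 4)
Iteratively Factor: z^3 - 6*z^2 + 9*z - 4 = (z - 1)*(z^2 - 5*z + 4) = (z - 4)*(z - 1)*(z - 1)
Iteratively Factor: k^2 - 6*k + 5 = (k - 5)*(k - 1)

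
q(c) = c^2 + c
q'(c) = 2*c + 1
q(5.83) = 39.82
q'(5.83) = 12.66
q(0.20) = 0.24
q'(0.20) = 1.40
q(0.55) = 0.85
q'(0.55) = 2.10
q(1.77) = 4.90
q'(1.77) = 4.54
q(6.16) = 44.11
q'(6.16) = 13.32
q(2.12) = 6.61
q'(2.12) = 5.24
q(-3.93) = 11.51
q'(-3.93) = -6.86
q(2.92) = 11.45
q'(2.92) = 6.84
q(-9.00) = 72.00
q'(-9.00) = -17.00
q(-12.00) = 132.00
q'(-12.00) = -23.00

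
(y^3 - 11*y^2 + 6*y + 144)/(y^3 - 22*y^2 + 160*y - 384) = (y + 3)/(y - 8)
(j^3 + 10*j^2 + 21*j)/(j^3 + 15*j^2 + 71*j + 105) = j/(j + 5)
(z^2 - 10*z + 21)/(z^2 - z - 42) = (z - 3)/(z + 6)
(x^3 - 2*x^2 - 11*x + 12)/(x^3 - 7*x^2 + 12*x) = (x^2 + 2*x - 3)/(x*(x - 3))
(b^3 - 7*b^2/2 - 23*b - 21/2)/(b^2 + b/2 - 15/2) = (2*b^2 - 13*b - 7)/(2*b - 5)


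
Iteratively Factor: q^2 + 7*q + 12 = (q + 3)*(q + 4)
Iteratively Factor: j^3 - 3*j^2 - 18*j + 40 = (j + 4)*(j^2 - 7*j + 10) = (j - 2)*(j + 4)*(j - 5)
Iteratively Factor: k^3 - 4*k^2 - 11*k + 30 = (k + 3)*(k^2 - 7*k + 10) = (k - 5)*(k + 3)*(k - 2)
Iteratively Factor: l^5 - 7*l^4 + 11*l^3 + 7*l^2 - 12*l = (l - 4)*(l^4 - 3*l^3 - l^2 + 3*l) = (l - 4)*(l - 3)*(l^3 - l) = (l - 4)*(l - 3)*(l - 1)*(l^2 + l) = l*(l - 4)*(l - 3)*(l - 1)*(l + 1)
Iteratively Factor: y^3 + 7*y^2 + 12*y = (y + 3)*(y^2 + 4*y) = y*(y + 3)*(y + 4)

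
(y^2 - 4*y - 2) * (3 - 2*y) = -2*y^3 + 11*y^2 - 8*y - 6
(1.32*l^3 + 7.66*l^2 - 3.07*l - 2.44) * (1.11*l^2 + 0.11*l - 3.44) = 1.4652*l^5 + 8.6478*l^4 - 7.1059*l^3 - 29.3965*l^2 + 10.2924*l + 8.3936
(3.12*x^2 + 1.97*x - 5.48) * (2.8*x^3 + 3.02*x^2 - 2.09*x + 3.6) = 8.736*x^5 + 14.9384*x^4 - 15.9154*x^3 - 9.4349*x^2 + 18.5452*x - 19.728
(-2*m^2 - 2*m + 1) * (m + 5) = -2*m^3 - 12*m^2 - 9*m + 5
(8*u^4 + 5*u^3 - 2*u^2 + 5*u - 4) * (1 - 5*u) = -40*u^5 - 17*u^4 + 15*u^3 - 27*u^2 + 25*u - 4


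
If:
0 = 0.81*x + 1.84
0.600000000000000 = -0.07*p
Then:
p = -8.57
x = -2.27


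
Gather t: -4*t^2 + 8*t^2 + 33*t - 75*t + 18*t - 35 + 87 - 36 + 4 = 4*t^2 - 24*t + 20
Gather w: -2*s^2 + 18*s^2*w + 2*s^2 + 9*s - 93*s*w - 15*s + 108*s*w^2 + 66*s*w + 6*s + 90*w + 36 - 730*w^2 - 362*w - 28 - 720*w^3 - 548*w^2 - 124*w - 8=-720*w^3 + w^2*(108*s - 1278) + w*(18*s^2 - 27*s - 396)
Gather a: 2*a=2*a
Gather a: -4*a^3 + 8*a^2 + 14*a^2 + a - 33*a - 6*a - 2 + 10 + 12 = -4*a^3 + 22*a^2 - 38*a + 20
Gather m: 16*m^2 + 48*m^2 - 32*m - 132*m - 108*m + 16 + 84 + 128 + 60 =64*m^2 - 272*m + 288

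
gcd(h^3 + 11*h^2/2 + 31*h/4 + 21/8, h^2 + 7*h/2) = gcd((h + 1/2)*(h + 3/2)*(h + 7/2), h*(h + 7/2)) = h + 7/2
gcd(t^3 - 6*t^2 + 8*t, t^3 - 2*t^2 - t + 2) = t - 2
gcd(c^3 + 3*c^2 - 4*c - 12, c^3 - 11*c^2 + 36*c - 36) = c - 2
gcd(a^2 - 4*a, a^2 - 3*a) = a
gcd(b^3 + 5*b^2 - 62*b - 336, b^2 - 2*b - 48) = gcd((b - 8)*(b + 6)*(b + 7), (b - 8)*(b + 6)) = b^2 - 2*b - 48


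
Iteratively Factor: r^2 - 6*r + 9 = (r - 3)*(r - 3)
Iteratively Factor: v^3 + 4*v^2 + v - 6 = (v + 2)*(v^2 + 2*v - 3) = (v - 1)*(v + 2)*(v + 3)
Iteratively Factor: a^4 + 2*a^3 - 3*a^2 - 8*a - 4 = (a + 1)*(a^3 + a^2 - 4*a - 4) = (a - 2)*(a + 1)*(a^2 + 3*a + 2) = (a - 2)*(a + 1)^2*(a + 2)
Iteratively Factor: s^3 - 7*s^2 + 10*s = (s - 2)*(s^2 - 5*s) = (s - 5)*(s - 2)*(s)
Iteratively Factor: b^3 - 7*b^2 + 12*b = (b - 4)*(b^2 - 3*b) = b*(b - 4)*(b - 3)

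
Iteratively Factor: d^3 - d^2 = (d - 1)*(d^2) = d*(d - 1)*(d)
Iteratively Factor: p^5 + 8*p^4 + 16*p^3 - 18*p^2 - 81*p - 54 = (p + 3)*(p^4 + 5*p^3 + p^2 - 21*p - 18) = (p + 3)^2*(p^3 + 2*p^2 - 5*p - 6) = (p - 2)*(p + 3)^2*(p^2 + 4*p + 3) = (p - 2)*(p + 3)^3*(p + 1)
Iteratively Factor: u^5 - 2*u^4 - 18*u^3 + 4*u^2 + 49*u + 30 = (u + 3)*(u^4 - 5*u^3 - 3*u^2 + 13*u + 10) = (u + 1)*(u + 3)*(u^3 - 6*u^2 + 3*u + 10) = (u + 1)^2*(u + 3)*(u^2 - 7*u + 10) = (u - 5)*(u + 1)^2*(u + 3)*(u - 2)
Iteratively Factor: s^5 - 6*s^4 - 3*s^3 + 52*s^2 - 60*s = (s - 2)*(s^4 - 4*s^3 - 11*s^2 + 30*s) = (s - 2)^2*(s^3 - 2*s^2 - 15*s) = (s - 2)^2*(s + 3)*(s^2 - 5*s) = s*(s - 2)^2*(s + 3)*(s - 5)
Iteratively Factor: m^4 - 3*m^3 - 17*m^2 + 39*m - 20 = (m + 4)*(m^3 - 7*m^2 + 11*m - 5) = (m - 1)*(m + 4)*(m^2 - 6*m + 5) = (m - 5)*(m - 1)*(m + 4)*(m - 1)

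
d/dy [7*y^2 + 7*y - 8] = 14*y + 7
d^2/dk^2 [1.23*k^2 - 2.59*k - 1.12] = 2.46000000000000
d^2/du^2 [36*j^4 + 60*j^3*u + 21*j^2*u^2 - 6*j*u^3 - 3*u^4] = 42*j^2 - 36*j*u - 36*u^2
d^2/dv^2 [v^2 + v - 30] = 2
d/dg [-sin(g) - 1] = -cos(g)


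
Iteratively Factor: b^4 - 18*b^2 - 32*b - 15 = (b + 1)*(b^3 - b^2 - 17*b - 15) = (b + 1)*(b + 3)*(b^2 - 4*b - 5) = (b + 1)^2*(b + 3)*(b - 5)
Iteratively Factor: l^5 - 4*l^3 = (l + 2)*(l^4 - 2*l^3) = l*(l + 2)*(l^3 - 2*l^2) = l^2*(l + 2)*(l^2 - 2*l) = l^2*(l - 2)*(l + 2)*(l)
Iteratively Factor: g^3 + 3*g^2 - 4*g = (g)*(g^2 + 3*g - 4) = g*(g - 1)*(g + 4)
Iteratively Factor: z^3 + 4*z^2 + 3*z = (z)*(z^2 + 4*z + 3) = z*(z + 3)*(z + 1)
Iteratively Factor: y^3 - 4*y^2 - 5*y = (y)*(y^2 - 4*y - 5) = y*(y + 1)*(y - 5)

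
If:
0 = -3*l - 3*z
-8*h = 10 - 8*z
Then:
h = z - 5/4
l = -z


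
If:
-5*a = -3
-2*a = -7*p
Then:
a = 3/5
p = 6/35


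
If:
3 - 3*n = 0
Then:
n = 1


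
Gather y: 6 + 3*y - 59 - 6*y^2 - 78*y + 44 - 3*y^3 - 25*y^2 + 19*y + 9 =-3*y^3 - 31*y^2 - 56*y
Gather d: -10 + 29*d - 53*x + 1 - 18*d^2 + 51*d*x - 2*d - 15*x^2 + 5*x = -18*d^2 + d*(51*x + 27) - 15*x^2 - 48*x - 9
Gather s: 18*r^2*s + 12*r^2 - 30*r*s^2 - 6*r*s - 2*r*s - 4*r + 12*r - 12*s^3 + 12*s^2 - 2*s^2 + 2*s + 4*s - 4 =12*r^2 + 8*r - 12*s^3 + s^2*(10 - 30*r) + s*(18*r^2 - 8*r + 6) - 4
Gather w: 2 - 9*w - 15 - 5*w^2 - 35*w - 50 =-5*w^2 - 44*w - 63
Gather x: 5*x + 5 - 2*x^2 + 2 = -2*x^2 + 5*x + 7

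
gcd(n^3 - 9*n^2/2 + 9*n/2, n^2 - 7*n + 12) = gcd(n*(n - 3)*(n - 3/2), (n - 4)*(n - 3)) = n - 3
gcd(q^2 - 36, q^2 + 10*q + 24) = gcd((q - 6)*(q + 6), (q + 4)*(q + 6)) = q + 6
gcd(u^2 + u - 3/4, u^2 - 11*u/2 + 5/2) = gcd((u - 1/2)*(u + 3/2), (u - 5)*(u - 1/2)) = u - 1/2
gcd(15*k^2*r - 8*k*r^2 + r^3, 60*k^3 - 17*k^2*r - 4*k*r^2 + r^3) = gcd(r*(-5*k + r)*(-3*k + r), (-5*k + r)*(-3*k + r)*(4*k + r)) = 15*k^2 - 8*k*r + r^2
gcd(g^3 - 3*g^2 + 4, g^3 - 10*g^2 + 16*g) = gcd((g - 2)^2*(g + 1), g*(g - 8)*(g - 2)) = g - 2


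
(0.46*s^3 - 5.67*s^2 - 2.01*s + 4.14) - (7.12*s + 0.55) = 0.46*s^3 - 5.67*s^2 - 9.13*s + 3.59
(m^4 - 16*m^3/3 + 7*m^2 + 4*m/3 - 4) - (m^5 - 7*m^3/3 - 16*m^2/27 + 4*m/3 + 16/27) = -m^5 + m^4 - 3*m^3 + 205*m^2/27 - 124/27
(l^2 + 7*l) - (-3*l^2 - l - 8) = 4*l^2 + 8*l + 8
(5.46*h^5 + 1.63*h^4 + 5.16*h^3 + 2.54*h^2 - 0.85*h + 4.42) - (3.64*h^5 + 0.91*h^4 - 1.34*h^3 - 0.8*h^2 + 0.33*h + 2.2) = 1.82*h^5 + 0.72*h^4 + 6.5*h^3 + 3.34*h^2 - 1.18*h + 2.22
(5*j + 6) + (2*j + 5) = 7*j + 11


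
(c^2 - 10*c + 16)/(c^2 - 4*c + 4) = (c - 8)/(c - 2)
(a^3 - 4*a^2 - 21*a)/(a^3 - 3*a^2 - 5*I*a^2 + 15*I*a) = (a^2 - 4*a - 21)/(a^2 - 3*a - 5*I*a + 15*I)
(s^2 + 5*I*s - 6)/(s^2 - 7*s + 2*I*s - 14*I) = (s + 3*I)/(s - 7)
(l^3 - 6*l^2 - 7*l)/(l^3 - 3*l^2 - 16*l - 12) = l*(l - 7)/(l^2 - 4*l - 12)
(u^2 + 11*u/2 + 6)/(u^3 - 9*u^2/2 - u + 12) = (u + 4)/(u^2 - 6*u + 8)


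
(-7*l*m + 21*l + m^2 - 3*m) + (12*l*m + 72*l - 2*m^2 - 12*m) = 5*l*m + 93*l - m^2 - 15*m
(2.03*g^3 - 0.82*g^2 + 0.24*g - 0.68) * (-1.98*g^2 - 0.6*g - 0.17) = -4.0194*g^5 + 0.4056*g^4 - 0.3283*g^3 + 1.3418*g^2 + 0.3672*g + 0.1156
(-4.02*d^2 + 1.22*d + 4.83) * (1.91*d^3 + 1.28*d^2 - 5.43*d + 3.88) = -7.6782*d^5 - 2.8154*d^4 + 32.6155*d^3 - 16.0398*d^2 - 21.4933*d + 18.7404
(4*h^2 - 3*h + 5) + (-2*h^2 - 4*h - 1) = 2*h^2 - 7*h + 4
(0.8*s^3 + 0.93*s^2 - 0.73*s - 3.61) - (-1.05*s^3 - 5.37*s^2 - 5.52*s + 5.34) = 1.85*s^3 + 6.3*s^2 + 4.79*s - 8.95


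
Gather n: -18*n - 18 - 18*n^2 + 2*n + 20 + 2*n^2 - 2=-16*n^2 - 16*n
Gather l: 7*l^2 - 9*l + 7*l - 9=7*l^2 - 2*l - 9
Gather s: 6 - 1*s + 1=7 - s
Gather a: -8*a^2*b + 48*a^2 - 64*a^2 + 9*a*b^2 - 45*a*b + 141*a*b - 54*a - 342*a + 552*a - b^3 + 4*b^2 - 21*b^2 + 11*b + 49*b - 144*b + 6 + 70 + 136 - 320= a^2*(-8*b - 16) + a*(9*b^2 + 96*b + 156) - b^3 - 17*b^2 - 84*b - 108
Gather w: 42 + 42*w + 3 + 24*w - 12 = 66*w + 33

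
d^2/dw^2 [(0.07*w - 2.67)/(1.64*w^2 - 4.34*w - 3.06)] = ((9.3652 - 0.6888*w)*(-1.64*w^2 + 4.34*w + 3.06) - (0.07*w - 2.67)*(3.28*w - 4.34)*(6.56*w - 8.68))/(-1.64*w^2 + 4.34*w + 3.06)^3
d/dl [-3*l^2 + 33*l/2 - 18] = 33/2 - 6*l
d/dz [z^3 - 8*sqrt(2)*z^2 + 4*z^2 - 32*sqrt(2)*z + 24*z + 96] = 3*z^2 - 16*sqrt(2)*z + 8*z - 32*sqrt(2) + 24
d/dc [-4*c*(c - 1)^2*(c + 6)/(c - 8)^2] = 8*(-c^4 + 14*c^3 + 48*c^2 - 85*c + 24)/(c^3 - 24*c^2 + 192*c - 512)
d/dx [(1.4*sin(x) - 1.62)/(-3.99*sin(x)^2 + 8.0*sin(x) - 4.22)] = (5.586*sin(x)^2 - 12.9276*sin(x) + 7.052)*cos(x)/(15.9201*sin(x)^4 - 63.84*sin(x)^3 + 97.6756*sin(x)^2 - 67.52*sin(x) + 17.8084)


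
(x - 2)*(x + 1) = x^2 - x - 2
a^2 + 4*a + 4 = (a + 2)^2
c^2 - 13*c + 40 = (c - 8)*(c - 5)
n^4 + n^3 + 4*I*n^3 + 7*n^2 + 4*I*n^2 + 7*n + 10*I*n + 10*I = (n + 1)*(n - 2*I)*(n + I)*(n + 5*I)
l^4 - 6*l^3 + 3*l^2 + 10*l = l*(l - 5)*(l - 2)*(l + 1)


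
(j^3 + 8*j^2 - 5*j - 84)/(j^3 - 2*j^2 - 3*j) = (j^2 + 11*j + 28)/(j*(j + 1))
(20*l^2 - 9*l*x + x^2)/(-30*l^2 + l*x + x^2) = (-4*l + x)/(6*l + x)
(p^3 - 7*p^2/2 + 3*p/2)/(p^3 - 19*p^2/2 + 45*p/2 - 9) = p/(p - 6)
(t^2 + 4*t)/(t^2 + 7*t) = (t + 4)/(t + 7)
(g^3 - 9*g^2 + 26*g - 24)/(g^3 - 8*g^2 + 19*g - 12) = (g - 2)/(g - 1)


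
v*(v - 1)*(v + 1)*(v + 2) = v^4 + 2*v^3 - v^2 - 2*v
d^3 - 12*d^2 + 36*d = d*(d - 6)^2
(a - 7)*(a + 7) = a^2 - 49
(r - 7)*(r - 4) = r^2 - 11*r + 28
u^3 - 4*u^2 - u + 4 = (u - 4)*(u - 1)*(u + 1)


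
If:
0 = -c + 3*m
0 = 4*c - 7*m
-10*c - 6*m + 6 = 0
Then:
No Solution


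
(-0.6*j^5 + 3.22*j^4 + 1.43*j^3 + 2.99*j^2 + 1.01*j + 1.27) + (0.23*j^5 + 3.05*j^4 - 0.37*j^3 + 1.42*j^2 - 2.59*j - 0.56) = -0.37*j^5 + 6.27*j^4 + 1.06*j^3 + 4.41*j^2 - 1.58*j + 0.71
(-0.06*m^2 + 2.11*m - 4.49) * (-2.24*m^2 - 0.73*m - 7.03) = 0.1344*m^4 - 4.6826*m^3 + 8.9391*m^2 - 11.5556*m + 31.5647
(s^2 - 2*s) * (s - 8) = s^3 - 10*s^2 + 16*s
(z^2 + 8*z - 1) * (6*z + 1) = 6*z^3 + 49*z^2 + 2*z - 1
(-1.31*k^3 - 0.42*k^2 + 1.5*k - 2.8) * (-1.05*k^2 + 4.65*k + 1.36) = 1.3755*k^5 - 5.6505*k^4 - 5.3096*k^3 + 9.3438*k^2 - 10.98*k - 3.808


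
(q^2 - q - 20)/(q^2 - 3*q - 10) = (q + 4)/(q + 2)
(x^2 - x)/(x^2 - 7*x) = (x - 1)/(x - 7)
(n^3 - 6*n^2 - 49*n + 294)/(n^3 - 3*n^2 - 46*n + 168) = (n - 7)/(n - 4)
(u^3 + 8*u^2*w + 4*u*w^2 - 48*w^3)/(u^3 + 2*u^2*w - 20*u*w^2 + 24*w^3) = (u + 4*w)/(u - 2*w)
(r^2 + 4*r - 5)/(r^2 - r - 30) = (r - 1)/(r - 6)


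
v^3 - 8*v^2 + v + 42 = (v - 7)*(v - 3)*(v + 2)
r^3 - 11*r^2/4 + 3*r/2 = r*(r - 2)*(r - 3/4)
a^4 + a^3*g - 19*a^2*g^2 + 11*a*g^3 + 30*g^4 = (a - 3*g)*(a - 2*g)*(a + g)*(a + 5*g)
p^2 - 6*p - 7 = (p - 7)*(p + 1)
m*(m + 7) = m^2 + 7*m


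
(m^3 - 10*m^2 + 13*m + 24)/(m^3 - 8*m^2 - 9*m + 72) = (m + 1)/(m + 3)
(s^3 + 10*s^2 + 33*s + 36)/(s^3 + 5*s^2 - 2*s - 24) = (s + 3)/(s - 2)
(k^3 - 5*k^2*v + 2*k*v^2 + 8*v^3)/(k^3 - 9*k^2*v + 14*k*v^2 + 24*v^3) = (-k + 2*v)/(-k + 6*v)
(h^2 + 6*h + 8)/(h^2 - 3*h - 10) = (h + 4)/(h - 5)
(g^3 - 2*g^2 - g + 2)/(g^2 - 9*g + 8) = (g^2 - g - 2)/(g - 8)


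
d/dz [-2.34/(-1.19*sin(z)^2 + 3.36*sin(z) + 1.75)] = (7.8624 - 5.5692*sin(z))*cos(z)/(-1.19*sin(z)^2 + 3.36*sin(z) + 1.75)^2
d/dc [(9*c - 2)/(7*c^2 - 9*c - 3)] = (-63*c^2 + 28*c - 45)/(49*c^4 - 126*c^3 + 39*c^2 + 54*c + 9)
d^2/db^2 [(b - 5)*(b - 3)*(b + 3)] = 6*b - 10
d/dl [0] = 0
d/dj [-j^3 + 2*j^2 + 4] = j*(4 - 3*j)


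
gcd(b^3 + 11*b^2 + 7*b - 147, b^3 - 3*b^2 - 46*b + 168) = b + 7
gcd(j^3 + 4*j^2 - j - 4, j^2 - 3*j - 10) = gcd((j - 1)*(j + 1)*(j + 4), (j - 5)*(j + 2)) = 1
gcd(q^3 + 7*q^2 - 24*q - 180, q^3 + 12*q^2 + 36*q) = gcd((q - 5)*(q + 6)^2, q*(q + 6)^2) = q^2 + 12*q + 36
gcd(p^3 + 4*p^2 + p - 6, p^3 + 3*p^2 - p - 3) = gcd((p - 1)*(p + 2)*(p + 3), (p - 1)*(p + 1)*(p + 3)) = p^2 + 2*p - 3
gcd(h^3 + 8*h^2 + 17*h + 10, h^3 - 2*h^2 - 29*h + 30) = h + 5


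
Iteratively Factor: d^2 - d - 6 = (d + 2)*(d - 3)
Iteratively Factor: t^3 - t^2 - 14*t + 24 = (t - 2)*(t^2 + t - 12) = (t - 3)*(t - 2)*(t + 4)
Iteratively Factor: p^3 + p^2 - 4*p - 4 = (p + 1)*(p^2 - 4) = (p - 2)*(p + 1)*(p + 2)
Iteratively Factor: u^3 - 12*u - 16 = (u - 4)*(u^2 + 4*u + 4) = (u - 4)*(u + 2)*(u + 2)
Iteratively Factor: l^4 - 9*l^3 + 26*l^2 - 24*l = (l - 2)*(l^3 - 7*l^2 + 12*l) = l*(l - 2)*(l^2 - 7*l + 12) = l*(l - 4)*(l - 2)*(l - 3)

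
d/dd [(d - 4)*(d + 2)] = 2*d - 2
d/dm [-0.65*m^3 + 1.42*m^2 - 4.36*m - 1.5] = -1.95*m^2 + 2.84*m - 4.36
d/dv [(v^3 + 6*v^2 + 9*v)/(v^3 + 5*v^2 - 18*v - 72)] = (-v^2 - 48*v - 72)/(v^4 + 4*v^3 - 44*v^2 - 96*v + 576)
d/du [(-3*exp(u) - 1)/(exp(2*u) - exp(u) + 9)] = ((2*exp(u) - 1)*(3*exp(u) + 1) - 3*exp(2*u) + 3*exp(u) - 27)*exp(u)/(exp(2*u) - exp(u) + 9)^2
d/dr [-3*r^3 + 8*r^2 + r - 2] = -9*r^2 + 16*r + 1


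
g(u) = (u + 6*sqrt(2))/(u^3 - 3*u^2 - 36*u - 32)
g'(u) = (u + 6*sqrt(2))*(-3*u^2 + 6*u + 36)/(u^3 - 3*u^2 - 36*u - 32)^2 + 1/(u^3 - 3*u^2 - 36*u - 32) = (u^3 - 3*u^2 - 36*u + 3*(u + 6*sqrt(2))*(-u^2 + 2*u + 12) - 32)/(-u^3 + 3*u^2 + 36*u + 32)^2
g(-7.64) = 0.00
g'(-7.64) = 0.00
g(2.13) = -0.09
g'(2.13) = 0.02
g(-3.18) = 0.27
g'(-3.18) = -0.13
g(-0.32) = -0.39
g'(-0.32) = 0.59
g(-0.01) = -0.27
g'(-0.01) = 0.27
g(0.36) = -0.20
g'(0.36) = 0.14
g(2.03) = -0.10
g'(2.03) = 0.02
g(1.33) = -0.12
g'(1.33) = 0.04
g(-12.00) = 0.00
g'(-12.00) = 0.00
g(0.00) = -0.27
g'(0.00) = 0.27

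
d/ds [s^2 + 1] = 2*s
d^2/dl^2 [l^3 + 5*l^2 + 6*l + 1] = 6*l + 10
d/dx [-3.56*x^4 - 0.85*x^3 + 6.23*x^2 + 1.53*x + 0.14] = -14.24*x^3 - 2.55*x^2 + 12.46*x + 1.53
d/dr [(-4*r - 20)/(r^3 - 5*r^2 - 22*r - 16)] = 8*(r^3 + 5*r^2 - 25*r - 47)/(r^6 - 10*r^5 - 19*r^4 + 188*r^3 + 644*r^2 + 704*r + 256)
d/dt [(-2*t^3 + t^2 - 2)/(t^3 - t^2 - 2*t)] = (t^4 + 8*t^3 + 4*t^2 - 4*t - 4)/(t^2*(t^4 - 2*t^3 - 3*t^2 + 4*t + 4))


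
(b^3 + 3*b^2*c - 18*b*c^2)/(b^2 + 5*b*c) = (b^2 + 3*b*c - 18*c^2)/(b + 5*c)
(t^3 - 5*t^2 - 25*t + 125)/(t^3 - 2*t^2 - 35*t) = (t^2 - 10*t + 25)/(t*(t - 7))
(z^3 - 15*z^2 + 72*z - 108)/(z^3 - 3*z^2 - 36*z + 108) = (z - 6)/(z + 6)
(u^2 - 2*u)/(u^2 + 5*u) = (u - 2)/(u + 5)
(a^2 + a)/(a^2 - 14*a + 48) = a*(a + 1)/(a^2 - 14*a + 48)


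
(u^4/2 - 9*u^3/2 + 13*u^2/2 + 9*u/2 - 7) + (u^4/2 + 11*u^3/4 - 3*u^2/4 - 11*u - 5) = u^4 - 7*u^3/4 + 23*u^2/4 - 13*u/2 - 12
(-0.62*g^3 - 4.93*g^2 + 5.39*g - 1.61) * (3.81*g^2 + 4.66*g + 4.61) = -2.3622*g^5 - 21.6725*g^4 - 5.2961*g^3 - 3.744*g^2 + 17.3453*g - 7.4221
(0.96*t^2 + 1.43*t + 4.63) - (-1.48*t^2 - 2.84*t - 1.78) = 2.44*t^2 + 4.27*t + 6.41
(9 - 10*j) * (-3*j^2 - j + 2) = 30*j^3 - 17*j^2 - 29*j + 18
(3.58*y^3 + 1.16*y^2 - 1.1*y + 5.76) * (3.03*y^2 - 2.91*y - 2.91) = 10.8474*y^5 - 6.903*y^4 - 17.1264*y^3 + 17.2782*y^2 - 13.5606*y - 16.7616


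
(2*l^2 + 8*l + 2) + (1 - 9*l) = 2*l^2 - l + 3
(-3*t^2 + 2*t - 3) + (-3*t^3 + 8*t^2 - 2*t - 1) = -3*t^3 + 5*t^2 - 4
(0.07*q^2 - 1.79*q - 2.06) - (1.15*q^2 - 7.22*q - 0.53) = -1.08*q^2 + 5.43*q - 1.53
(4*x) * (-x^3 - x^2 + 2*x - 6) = -4*x^4 - 4*x^3 + 8*x^2 - 24*x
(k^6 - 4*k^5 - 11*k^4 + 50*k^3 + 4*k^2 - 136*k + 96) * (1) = k^6 - 4*k^5 - 11*k^4 + 50*k^3 + 4*k^2 - 136*k + 96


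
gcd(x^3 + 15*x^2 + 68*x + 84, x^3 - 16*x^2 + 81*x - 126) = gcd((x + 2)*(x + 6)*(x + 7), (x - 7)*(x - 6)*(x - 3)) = 1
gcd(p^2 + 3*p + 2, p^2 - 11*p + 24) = 1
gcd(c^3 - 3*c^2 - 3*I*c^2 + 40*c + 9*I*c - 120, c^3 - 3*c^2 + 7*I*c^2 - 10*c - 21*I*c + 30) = c^2 + c*(-3 + 5*I) - 15*I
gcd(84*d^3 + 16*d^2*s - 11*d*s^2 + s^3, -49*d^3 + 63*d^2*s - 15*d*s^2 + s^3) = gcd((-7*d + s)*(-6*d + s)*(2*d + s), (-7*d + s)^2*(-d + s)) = -7*d + s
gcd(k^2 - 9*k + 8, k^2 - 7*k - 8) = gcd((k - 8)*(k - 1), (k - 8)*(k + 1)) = k - 8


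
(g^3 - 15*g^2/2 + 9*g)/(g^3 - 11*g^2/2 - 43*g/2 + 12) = g*(2*g^2 - 15*g + 18)/(2*g^3 - 11*g^2 - 43*g + 24)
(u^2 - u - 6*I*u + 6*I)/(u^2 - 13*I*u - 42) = (u - 1)/(u - 7*I)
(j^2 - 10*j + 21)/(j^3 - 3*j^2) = (j - 7)/j^2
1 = 1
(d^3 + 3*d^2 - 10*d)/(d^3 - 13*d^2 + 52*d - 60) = d*(d + 5)/(d^2 - 11*d + 30)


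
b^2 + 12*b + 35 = (b + 5)*(b + 7)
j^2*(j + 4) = j^3 + 4*j^2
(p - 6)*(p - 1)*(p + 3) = p^3 - 4*p^2 - 15*p + 18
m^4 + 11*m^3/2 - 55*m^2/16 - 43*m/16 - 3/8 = (m - 1)*(m + 1/4)^2*(m + 6)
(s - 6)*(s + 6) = s^2 - 36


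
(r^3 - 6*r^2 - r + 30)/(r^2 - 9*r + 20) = (r^2 - r - 6)/(r - 4)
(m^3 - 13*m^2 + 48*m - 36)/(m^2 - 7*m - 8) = (-m^3 + 13*m^2 - 48*m + 36)/(-m^2 + 7*m + 8)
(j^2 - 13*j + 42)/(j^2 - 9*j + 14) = (j - 6)/(j - 2)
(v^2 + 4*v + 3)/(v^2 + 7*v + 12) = (v + 1)/(v + 4)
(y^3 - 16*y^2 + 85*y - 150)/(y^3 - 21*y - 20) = (y^2 - 11*y + 30)/(y^2 + 5*y + 4)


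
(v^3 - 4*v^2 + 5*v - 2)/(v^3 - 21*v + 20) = (v^2 - 3*v + 2)/(v^2 + v - 20)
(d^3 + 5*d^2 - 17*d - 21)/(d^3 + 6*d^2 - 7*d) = (d^2 - 2*d - 3)/(d*(d - 1))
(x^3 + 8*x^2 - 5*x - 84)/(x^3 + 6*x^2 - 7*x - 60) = (x + 7)/(x + 5)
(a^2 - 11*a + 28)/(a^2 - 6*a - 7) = (a - 4)/(a + 1)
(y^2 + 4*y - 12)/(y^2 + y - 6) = (y + 6)/(y + 3)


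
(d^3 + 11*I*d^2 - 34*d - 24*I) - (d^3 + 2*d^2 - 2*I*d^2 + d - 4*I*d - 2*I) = -2*d^2 + 13*I*d^2 - 35*d + 4*I*d - 22*I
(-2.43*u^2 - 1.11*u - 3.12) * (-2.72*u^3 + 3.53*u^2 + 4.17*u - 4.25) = 6.6096*u^5 - 5.5587*u^4 - 5.565*u^3 - 5.3148*u^2 - 8.2929*u + 13.26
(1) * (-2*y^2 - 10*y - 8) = -2*y^2 - 10*y - 8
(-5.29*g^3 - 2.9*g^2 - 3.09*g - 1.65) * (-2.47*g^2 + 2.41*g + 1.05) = 13.0663*g^5 - 5.5859*g^4 - 4.9112*g^3 - 6.4164*g^2 - 7.221*g - 1.7325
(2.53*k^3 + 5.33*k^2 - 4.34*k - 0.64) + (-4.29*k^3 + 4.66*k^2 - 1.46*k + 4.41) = -1.76*k^3 + 9.99*k^2 - 5.8*k + 3.77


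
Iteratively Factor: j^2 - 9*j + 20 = (j - 5)*(j - 4)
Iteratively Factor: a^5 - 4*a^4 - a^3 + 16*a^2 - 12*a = (a)*(a^4 - 4*a^3 - a^2 + 16*a - 12) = a*(a + 2)*(a^3 - 6*a^2 + 11*a - 6) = a*(a - 1)*(a + 2)*(a^2 - 5*a + 6) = a*(a - 3)*(a - 1)*(a + 2)*(a - 2)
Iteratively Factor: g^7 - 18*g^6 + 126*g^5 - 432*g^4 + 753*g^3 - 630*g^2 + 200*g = (g - 5)*(g^6 - 13*g^5 + 61*g^4 - 127*g^3 + 118*g^2 - 40*g) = (g - 5)*(g - 1)*(g^5 - 12*g^4 + 49*g^3 - 78*g^2 + 40*g) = (g - 5)^2*(g - 1)*(g^4 - 7*g^3 + 14*g^2 - 8*g) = (g - 5)^2*(g - 4)*(g - 1)*(g^3 - 3*g^2 + 2*g) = (g - 5)^2*(g - 4)*(g - 1)^2*(g^2 - 2*g) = (g - 5)^2*(g - 4)*(g - 2)*(g - 1)^2*(g)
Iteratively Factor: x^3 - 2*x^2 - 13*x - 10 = (x + 2)*(x^2 - 4*x - 5) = (x - 5)*(x + 2)*(x + 1)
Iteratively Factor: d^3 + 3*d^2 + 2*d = (d + 2)*(d^2 + d) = d*(d + 2)*(d + 1)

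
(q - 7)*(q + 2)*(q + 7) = q^3 + 2*q^2 - 49*q - 98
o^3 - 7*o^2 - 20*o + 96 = (o - 8)*(o - 3)*(o + 4)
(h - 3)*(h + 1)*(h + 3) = h^3 + h^2 - 9*h - 9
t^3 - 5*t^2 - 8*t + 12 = (t - 6)*(t - 1)*(t + 2)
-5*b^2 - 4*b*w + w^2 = (-5*b + w)*(b + w)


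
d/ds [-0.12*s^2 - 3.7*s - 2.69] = -0.24*s - 3.7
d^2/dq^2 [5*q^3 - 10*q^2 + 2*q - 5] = 30*q - 20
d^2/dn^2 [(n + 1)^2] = 2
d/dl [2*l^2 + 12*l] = 4*l + 12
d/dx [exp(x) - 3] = exp(x)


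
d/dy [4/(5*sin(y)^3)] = -12*cos(y)/(5*sin(y)^4)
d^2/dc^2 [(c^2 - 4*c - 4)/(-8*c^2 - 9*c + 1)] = 2*(328*c^3 + 744*c^2 + 960*c + 391)/(512*c^6 + 1728*c^5 + 1752*c^4 + 297*c^3 - 219*c^2 + 27*c - 1)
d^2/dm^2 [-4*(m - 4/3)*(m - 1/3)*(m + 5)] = -24*m - 80/3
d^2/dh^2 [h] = 0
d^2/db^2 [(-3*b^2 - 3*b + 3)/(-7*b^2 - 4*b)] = 6*(21*b^3 - 147*b^2 - 84*b - 16)/(b^3*(343*b^3 + 588*b^2 + 336*b + 64))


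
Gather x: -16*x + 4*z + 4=-16*x + 4*z + 4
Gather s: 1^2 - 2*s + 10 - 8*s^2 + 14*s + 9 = -8*s^2 + 12*s + 20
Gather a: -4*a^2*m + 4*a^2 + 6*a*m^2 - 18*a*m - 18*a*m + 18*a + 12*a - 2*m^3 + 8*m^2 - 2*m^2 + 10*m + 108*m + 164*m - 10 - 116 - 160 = a^2*(4 - 4*m) + a*(6*m^2 - 36*m + 30) - 2*m^3 + 6*m^2 + 282*m - 286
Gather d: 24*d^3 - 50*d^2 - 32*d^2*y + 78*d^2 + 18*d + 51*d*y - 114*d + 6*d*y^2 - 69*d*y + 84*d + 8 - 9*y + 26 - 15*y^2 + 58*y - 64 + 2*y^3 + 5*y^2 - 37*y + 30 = 24*d^3 + d^2*(28 - 32*y) + d*(6*y^2 - 18*y - 12) + 2*y^3 - 10*y^2 + 12*y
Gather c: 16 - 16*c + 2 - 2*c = 18 - 18*c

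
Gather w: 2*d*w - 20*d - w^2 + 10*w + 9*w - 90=-20*d - w^2 + w*(2*d + 19) - 90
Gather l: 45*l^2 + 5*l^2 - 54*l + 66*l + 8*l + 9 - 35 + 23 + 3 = 50*l^2 + 20*l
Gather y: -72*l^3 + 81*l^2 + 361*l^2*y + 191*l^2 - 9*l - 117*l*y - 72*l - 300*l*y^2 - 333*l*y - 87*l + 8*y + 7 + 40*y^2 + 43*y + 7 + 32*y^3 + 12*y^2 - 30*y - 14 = -72*l^3 + 272*l^2 - 168*l + 32*y^3 + y^2*(52 - 300*l) + y*(361*l^2 - 450*l + 21)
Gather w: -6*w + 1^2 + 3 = 4 - 6*w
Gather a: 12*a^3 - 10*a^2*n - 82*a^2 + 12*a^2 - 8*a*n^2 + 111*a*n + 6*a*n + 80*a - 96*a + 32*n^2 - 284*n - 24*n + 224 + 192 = 12*a^3 + a^2*(-10*n - 70) + a*(-8*n^2 + 117*n - 16) + 32*n^2 - 308*n + 416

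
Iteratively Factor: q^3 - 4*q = (q)*(q^2 - 4) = q*(q + 2)*(q - 2)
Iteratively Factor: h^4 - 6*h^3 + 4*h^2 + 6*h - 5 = (h - 1)*(h^3 - 5*h^2 - h + 5) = (h - 1)*(h + 1)*(h^2 - 6*h + 5) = (h - 5)*(h - 1)*(h + 1)*(h - 1)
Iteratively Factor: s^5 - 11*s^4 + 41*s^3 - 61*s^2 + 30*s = (s - 5)*(s^4 - 6*s^3 + 11*s^2 - 6*s) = s*(s - 5)*(s^3 - 6*s^2 + 11*s - 6) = s*(s - 5)*(s - 3)*(s^2 - 3*s + 2) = s*(s - 5)*(s - 3)*(s - 1)*(s - 2)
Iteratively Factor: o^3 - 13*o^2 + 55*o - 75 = (o - 5)*(o^2 - 8*o + 15) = (o - 5)^2*(o - 3)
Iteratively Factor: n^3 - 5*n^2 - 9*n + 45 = (n - 5)*(n^2 - 9) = (n - 5)*(n + 3)*(n - 3)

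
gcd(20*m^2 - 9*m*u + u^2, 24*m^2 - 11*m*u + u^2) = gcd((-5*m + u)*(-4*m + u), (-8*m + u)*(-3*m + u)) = 1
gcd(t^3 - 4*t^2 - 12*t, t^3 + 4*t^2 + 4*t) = t^2 + 2*t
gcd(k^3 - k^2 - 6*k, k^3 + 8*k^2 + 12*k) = k^2 + 2*k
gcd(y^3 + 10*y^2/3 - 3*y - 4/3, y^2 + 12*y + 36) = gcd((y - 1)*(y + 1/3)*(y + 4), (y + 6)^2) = 1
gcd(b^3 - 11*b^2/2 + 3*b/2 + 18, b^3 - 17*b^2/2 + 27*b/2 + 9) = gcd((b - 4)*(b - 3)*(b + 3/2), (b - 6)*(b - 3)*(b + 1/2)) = b - 3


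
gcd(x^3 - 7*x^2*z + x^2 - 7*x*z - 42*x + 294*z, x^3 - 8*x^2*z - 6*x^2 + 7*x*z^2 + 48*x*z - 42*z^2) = x^2 - 7*x*z - 6*x + 42*z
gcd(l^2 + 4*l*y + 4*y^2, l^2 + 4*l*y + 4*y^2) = l^2 + 4*l*y + 4*y^2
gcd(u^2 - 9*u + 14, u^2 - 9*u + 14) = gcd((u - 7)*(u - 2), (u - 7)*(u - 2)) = u^2 - 9*u + 14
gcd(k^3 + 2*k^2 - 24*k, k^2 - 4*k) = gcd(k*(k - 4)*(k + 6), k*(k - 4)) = k^2 - 4*k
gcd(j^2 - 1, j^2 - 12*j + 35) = 1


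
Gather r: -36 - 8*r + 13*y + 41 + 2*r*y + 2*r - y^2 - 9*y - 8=r*(2*y - 6) - y^2 + 4*y - 3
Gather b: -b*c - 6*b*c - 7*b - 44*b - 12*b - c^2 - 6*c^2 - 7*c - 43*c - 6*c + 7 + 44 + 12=b*(-7*c - 63) - 7*c^2 - 56*c + 63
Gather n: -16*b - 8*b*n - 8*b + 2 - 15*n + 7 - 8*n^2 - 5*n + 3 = -24*b - 8*n^2 + n*(-8*b - 20) + 12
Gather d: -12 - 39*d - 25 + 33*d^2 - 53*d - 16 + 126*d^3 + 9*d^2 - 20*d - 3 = 126*d^3 + 42*d^2 - 112*d - 56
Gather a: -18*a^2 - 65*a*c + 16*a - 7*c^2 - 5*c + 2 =-18*a^2 + a*(16 - 65*c) - 7*c^2 - 5*c + 2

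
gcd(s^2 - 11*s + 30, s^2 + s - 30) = s - 5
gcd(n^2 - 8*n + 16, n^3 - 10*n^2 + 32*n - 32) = n^2 - 8*n + 16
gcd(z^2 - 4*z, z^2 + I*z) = z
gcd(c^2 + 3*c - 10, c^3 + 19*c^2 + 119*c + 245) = c + 5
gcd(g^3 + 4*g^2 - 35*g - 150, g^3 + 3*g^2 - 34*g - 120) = g^2 - g - 30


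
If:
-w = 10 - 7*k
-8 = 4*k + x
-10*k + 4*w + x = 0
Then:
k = 24/7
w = 14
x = -152/7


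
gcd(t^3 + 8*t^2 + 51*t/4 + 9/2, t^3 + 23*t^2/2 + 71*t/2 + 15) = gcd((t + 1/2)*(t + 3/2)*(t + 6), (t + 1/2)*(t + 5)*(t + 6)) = t^2 + 13*t/2 + 3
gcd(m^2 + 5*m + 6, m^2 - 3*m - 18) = m + 3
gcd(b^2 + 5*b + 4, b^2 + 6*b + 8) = b + 4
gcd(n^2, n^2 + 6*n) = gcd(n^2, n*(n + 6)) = n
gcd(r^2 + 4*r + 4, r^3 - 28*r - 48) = r + 2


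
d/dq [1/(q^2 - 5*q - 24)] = (5 - 2*q)/(-q^2 + 5*q + 24)^2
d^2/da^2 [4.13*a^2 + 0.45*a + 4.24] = 8.26000000000000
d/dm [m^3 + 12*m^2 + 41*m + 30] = 3*m^2 + 24*m + 41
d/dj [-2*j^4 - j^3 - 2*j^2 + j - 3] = -8*j^3 - 3*j^2 - 4*j + 1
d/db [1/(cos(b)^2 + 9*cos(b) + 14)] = (2*cos(b) + 9)*sin(b)/(cos(b)^2 + 9*cos(b) + 14)^2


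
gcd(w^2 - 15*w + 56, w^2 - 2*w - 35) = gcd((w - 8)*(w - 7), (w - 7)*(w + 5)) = w - 7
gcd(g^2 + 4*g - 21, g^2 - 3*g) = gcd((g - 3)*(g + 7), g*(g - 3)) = g - 3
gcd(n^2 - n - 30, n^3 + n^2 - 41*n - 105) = n + 5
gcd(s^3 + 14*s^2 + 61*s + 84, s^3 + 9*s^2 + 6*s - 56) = s^2 + 11*s + 28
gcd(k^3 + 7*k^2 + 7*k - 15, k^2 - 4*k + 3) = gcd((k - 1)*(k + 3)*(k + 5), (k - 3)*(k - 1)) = k - 1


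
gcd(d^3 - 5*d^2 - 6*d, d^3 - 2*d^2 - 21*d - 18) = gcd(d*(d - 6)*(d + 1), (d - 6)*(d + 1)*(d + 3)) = d^2 - 5*d - 6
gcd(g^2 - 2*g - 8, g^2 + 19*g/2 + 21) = 1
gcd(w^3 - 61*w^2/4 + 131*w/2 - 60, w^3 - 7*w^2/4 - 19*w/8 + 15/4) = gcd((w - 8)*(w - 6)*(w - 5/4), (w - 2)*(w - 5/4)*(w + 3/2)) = w - 5/4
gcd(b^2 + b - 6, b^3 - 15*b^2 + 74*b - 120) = 1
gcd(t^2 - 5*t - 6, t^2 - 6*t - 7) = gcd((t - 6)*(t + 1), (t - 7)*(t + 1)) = t + 1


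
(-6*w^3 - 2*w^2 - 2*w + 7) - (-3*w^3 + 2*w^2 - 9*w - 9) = -3*w^3 - 4*w^2 + 7*w + 16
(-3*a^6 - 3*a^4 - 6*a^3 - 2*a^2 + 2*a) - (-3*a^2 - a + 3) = -3*a^6 - 3*a^4 - 6*a^3 + a^2 + 3*a - 3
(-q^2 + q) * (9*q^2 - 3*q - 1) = -9*q^4 + 12*q^3 - 2*q^2 - q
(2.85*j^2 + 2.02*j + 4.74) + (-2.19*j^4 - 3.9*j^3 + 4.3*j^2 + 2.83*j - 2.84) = -2.19*j^4 - 3.9*j^3 + 7.15*j^2 + 4.85*j + 1.9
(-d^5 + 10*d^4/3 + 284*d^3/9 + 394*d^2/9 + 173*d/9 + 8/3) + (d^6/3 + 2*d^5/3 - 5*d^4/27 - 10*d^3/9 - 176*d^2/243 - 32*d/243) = d^6/3 - d^5/3 + 85*d^4/27 + 274*d^3/9 + 10462*d^2/243 + 4639*d/243 + 8/3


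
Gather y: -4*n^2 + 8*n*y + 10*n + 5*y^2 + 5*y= -4*n^2 + 10*n + 5*y^2 + y*(8*n + 5)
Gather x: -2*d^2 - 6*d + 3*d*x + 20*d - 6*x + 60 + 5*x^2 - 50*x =-2*d^2 + 14*d + 5*x^2 + x*(3*d - 56) + 60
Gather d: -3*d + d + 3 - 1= 2 - 2*d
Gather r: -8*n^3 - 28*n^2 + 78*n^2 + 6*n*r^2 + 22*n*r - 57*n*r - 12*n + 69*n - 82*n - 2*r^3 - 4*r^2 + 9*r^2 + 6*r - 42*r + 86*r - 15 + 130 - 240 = -8*n^3 + 50*n^2 - 25*n - 2*r^3 + r^2*(6*n + 5) + r*(50 - 35*n) - 125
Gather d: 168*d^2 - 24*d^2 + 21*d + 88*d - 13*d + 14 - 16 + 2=144*d^2 + 96*d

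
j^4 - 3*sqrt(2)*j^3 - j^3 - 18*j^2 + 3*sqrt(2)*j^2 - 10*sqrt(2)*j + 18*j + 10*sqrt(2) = (j - 1)*(j - 5*sqrt(2))*(j + sqrt(2))^2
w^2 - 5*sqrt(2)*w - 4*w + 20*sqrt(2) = (w - 4)*(w - 5*sqrt(2))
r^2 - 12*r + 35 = (r - 7)*(r - 5)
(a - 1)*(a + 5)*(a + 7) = a^3 + 11*a^2 + 23*a - 35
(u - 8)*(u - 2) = u^2 - 10*u + 16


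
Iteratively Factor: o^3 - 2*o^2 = (o)*(o^2 - 2*o) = o^2*(o - 2)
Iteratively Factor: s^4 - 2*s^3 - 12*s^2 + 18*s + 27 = (s + 1)*(s^3 - 3*s^2 - 9*s + 27) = (s - 3)*(s + 1)*(s^2 - 9) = (s - 3)*(s + 1)*(s + 3)*(s - 3)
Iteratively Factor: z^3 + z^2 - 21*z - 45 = (z + 3)*(z^2 - 2*z - 15) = (z - 5)*(z + 3)*(z + 3)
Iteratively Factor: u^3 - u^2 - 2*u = (u + 1)*(u^2 - 2*u) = u*(u + 1)*(u - 2)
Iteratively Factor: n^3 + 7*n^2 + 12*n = (n + 3)*(n^2 + 4*n) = (n + 3)*(n + 4)*(n)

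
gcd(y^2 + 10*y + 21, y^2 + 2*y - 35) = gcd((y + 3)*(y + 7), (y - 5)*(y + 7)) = y + 7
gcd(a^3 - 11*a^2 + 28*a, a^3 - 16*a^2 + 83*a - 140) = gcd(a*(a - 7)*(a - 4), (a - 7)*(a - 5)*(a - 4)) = a^2 - 11*a + 28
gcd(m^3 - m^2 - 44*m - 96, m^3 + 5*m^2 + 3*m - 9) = m + 3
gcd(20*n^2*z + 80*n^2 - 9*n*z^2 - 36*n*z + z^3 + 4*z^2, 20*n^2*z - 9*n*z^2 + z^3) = 20*n^2 - 9*n*z + z^2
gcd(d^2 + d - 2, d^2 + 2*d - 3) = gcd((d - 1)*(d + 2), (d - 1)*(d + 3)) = d - 1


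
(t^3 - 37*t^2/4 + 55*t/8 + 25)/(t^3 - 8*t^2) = 1 - 5/(4*t) - 25/(8*t^2)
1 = 1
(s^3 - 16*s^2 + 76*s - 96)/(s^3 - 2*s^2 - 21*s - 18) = (s^2 - 10*s + 16)/(s^2 + 4*s + 3)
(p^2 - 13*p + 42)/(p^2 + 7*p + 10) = (p^2 - 13*p + 42)/(p^2 + 7*p + 10)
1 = 1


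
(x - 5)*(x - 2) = x^2 - 7*x + 10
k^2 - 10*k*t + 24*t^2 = (k - 6*t)*(k - 4*t)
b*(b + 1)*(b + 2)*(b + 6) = b^4 + 9*b^3 + 20*b^2 + 12*b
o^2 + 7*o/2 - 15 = (o - 5/2)*(o + 6)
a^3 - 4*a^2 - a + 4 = (a - 4)*(a - 1)*(a + 1)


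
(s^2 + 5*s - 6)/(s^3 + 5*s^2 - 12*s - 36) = (s - 1)/(s^2 - s - 6)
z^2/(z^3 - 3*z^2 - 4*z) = z/(z^2 - 3*z - 4)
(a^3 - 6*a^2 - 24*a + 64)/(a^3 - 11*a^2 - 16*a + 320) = (a^2 + 2*a - 8)/(a^2 - 3*a - 40)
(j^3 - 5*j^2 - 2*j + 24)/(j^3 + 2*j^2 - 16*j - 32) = (j - 3)/(j + 4)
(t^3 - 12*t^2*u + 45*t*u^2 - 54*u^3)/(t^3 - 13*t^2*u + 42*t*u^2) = (t^2 - 6*t*u + 9*u^2)/(t*(t - 7*u))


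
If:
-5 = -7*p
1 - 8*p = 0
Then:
No Solution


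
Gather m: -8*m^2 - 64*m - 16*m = -8*m^2 - 80*m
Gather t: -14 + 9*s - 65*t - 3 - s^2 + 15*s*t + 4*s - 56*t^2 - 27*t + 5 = -s^2 + 13*s - 56*t^2 + t*(15*s - 92) - 12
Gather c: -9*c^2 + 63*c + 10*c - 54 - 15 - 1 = -9*c^2 + 73*c - 70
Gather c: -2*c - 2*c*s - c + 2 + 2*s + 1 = c*(-2*s - 3) + 2*s + 3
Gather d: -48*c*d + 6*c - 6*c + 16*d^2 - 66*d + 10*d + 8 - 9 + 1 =16*d^2 + d*(-48*c - 56)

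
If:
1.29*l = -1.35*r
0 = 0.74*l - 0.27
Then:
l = 0.36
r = -0.35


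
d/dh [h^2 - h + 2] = 2*h - 1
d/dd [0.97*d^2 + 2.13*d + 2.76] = 1.94*d + 2.13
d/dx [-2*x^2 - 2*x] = -4*x - 2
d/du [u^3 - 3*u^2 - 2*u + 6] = 3*u^2 - 6*u - 2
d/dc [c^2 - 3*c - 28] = 2*c - 3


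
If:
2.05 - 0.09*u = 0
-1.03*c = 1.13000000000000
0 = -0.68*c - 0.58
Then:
No Solution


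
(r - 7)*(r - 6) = r^2 - 13*r + 42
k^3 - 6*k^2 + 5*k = k*(k - 5)*(k - 1)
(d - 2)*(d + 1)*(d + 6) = d^3 + 5*d^2 - 8*d - 12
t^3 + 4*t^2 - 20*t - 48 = (t - 4)*(t + 2)*(t + 6)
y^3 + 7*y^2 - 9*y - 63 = (y - 3)*(y + 3)*(y + 7)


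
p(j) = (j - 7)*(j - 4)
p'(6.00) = 1.00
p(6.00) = -2.00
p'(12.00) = 13.00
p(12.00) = 40.00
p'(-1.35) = -13.70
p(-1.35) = 44.67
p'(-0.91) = -12.82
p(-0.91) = 38.84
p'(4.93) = -1.14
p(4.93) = -1.93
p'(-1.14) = -13.28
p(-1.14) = 41.84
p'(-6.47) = -23.94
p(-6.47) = 141.03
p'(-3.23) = -17.46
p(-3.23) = 73.96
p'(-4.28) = -19.56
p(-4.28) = 93.40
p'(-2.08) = -15.16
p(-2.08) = 55.21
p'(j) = 2*j - 11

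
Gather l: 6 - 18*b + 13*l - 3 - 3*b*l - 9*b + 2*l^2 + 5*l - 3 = -27*b + 2*l^2 + l*(18 - 3*b)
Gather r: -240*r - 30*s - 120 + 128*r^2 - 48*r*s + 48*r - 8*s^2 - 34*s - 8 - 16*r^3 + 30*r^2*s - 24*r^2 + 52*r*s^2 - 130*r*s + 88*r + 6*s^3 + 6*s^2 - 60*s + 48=-16*r^3 + r^2*(30*s + 104) + r*(52*s^2 - 178*s - 104) + 6*s^3 - 2*s^2 - 124*s - 80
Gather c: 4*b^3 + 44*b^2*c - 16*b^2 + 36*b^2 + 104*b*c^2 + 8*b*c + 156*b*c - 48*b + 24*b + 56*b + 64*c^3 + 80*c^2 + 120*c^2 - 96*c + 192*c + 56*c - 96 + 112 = 4*b^3 + 20*b^2 + 32*b + 64*c^3 + c^2*(104*b + 200) + c*(44*b^2 + 164*b + 152) + 16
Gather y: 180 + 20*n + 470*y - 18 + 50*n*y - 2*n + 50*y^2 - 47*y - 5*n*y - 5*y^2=18*n + 45*y^2 + y*(45*n + 423) + 162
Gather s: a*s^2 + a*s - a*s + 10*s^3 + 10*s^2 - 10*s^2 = a*s^2 + 10*s^3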